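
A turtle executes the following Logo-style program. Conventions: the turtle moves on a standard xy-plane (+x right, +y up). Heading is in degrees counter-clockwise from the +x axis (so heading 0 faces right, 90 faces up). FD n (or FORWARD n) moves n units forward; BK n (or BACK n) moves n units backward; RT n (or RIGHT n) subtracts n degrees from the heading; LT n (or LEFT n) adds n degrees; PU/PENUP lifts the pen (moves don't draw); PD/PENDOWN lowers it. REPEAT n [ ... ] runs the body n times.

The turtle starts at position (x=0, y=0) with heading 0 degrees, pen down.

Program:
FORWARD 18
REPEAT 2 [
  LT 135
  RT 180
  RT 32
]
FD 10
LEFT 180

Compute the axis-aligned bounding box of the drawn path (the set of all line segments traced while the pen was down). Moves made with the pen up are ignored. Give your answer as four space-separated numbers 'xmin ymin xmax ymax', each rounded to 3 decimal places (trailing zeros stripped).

Executing turtle program step by step:
Start: pos=(0,0), heading=0, pen down
FD 18: (0,0) -> (18,0) [heading=0, draw]
REPEAT 2 [
  -- iteration 1/2 --
  LT 135: heading 0 -> 135
  RT 180: heading 135 -> 315
  RT 32: heading 315 -> 283
  -- iteration 2/2 --
  LT 135: heading 283 -> 58
  RT 180: heading 58 -> 238
  RT 32: heading 238 -> 206
]
FD 10: (18,0) -> (9.012,-4.384) [heading=206, draw]
LT 180: heading 206 -> 26
Final: pos=(9.012,-4.384), heading=26, 2 segment(s) drawn

Segment endpoints: x in {0, 9.012, 18}, y in {-4.384, 0}
xmin=0, ymin=-4.384, xmax=18, ymax=0

Answer: 0 -4.384 18 0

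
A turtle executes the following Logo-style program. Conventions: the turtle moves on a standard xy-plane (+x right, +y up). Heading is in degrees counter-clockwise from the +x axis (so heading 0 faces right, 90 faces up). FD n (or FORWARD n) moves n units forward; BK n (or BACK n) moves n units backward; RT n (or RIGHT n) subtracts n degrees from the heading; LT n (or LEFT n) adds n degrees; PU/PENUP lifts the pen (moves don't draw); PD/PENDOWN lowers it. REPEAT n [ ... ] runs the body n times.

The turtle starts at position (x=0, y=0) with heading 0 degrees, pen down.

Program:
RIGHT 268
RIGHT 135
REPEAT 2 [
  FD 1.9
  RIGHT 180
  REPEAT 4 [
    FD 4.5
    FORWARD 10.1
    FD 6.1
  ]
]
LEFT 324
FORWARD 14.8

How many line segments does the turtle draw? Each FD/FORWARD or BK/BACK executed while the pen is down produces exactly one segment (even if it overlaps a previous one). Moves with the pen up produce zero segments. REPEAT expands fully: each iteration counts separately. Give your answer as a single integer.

Answer: 27

Derivation:
Executing turtle program step by step:
Start: pos=(0,0), heading=0, pen down
RT 268: heading 0 -> 92
RT 135: heading 92 -> 317
REPEAT 2 [
  -- iteration 1/2 --
  FD 1.9: (0,0) -> (1.39,-1.296) [heading=317, draw]
  RT 180: heading 317 -> 137
  REPEAT 4 [
    -- iteration 1/4 --
    FD 4.5: (1.39,-1.296) -> (-1.902,1.773) [heading=137, draw]
    FD 10.1: (-1.902,1.773) -> (-9.288,8.661) [heading=137, draw]
    FD 6.1: (-9.288,8.661) -> (-13.749,12.822) [heading=137, draw]
    -- iteration 2/4 --
    FD 4.5: (-13.749,12.822) -> (-17.041,15.891) [heading=137, draw]
    FD 10.1: (-17.041,15.891) -> (-24.427,22.779) [heading=137, draw]
    FD 6.1: (-24.427,22.779) -> (-28.888,26.939) [heading=137, draw]
    -- iteration 3/4 --
    FD 4.5: (-28.888,26.939) -> (-32.18,30.008) [heading=137, draw]
    FD 10.1: (-32.18,30.008) -> (-39.566,36.896) [heading=137, draw]
    FD 6.1: (-39.566,36.896) -> (-44.027,41.056) [heading=137, draw]
    -- iteration 4/4 --
    FD 4.5: (-44.027,41.056) -> (-47.319,44.125) [heading=137, draw]
    FD 10.1: (-47.319,44.125) -> (-54.705,51.013) [heading=137, draw]
    FD 6.1: (-54.705,51.013) -> (-59.167,55.174) [heading=137, draw]
  ]
  -- iteration 2/2 --
  FD 1.9: (-59.167,55.174) -> (-60.556,56.469) [heading=137, draw]
  RT 180: heading 137 -> 317
  REPEAT 4 [
    -- iteration 1/4 --
    FD 4.5: (-60.556,56.469) -> (-57.265,53.4) [heading=317, draw]
    FD 10.1: (-57.265,53.4) -> (-49.878,46.512) [heading=317, draw]
    FD 6.1: (-49.878,46.512) -> (-45.417,42.352) [heading=317, draw]
    -- iteration 2/4 --
    FD 4.5: (-45.417,42.352) -> (-42.126,39.283) [heading=317, draw]
    FD 10.1: (-42.126,39.283) -> (-34.739,32.395) [heading=317, draw]
    FD 6.1: (-34.739,32.395) -> (-30.278,28.235) [heading=317, draw]
    -- iteration 3/4 --
    FD 4.5: (-30.278,28.235) -> (-26.987,25.166) [heading=317, draw]
    FD 10.1: (-26.987,25.166) -> (-19.6,18.278) [heading=317, draw]
    FD 6.1: (-19.6,18.278) -> (-15.139,14.117) [heading=317, draw]
    -- iteration 4/4 --
    FD 4.5: (-15.139,14.117) -> (-11.848,11.048) [heading=317, draw]
    FD 10.1: (-11.848,11.048) -> (-4.461,4.16) [heading=317, draw]
    FD 6.1: (-4.461,4.16) -> (0,0) [heading=317, draw]
  ]
]
LT 324: heading 317 -> 281
FD 14.8: (0,0) -> (2.824,-14.528) [heading=281, draw]
Final: pos=(2.824,-14.528), heading=281, 27 segment(s) drawn
Segments drawn: 27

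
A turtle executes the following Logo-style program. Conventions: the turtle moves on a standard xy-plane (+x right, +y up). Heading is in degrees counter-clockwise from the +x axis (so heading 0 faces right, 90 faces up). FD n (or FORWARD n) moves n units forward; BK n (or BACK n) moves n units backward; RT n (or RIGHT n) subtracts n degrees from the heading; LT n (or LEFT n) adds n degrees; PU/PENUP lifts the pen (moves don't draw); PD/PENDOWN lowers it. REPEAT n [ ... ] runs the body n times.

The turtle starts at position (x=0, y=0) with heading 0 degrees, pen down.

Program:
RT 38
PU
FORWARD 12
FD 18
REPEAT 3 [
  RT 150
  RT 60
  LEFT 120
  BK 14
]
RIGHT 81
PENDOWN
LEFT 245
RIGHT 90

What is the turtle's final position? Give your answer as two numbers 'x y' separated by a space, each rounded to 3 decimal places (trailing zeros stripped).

Executing turtle program step by step:
Start: pos=(0,0), heading=0, pen down
RT 38: heading 0 -> 322
PU: pen up
FD 12: (0,0) -> (9.456,-7.388) [heading=322, move]
FD 18: (9.456,-7.388) -> (23.64,-18.47) [heading=322, move]
REPEAT 3 [
  -- iteration 1/3 --
  RT 150: heading 322 -> 172
  RT 60: heading 172 -> 112
  LT 120: heading 112 -> 232
  BK 14: (23.64,-18.47) -> (32.26,-7.438) [heading=232, move]
  -- iteration 2/3 --
  RT 150: heading 232 -> 82
  RT 60: heading 82 -> 22
  LT 120: heading 22 -> 142
  BK 14: (32.26,-7.438) -> (43.292,-16.057) [heading=142, move]
  -- iteration 3/3 --
  RT 150: heading 142 -> 352
  RT 60: heading 352 -> 292
  LT 120: heading 292 -> 52
  BK 14: (43.292,-16.057) -> (34.672,-27.089) [heading=52, move]
]
RT 81: heading 52 -> 331
PD: pen down
LT 245: heading 331 -> 216
RT 90: heading 216 -> 126
Final: pos=(34.672,-27.089), heading=126, 0 segment(s) drawn

Answer: 34.672 -27.089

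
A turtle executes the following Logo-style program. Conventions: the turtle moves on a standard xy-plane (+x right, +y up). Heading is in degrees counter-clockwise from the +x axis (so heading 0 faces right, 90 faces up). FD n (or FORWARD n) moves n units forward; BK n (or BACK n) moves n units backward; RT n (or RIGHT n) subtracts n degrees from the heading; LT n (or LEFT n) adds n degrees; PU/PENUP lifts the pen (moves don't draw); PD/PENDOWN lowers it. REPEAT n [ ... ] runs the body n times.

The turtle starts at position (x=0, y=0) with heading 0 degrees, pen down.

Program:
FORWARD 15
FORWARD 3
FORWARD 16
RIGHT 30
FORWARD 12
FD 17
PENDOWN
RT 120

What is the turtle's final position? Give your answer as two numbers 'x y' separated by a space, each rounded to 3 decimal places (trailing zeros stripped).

Executing turtle program step by step:
Start: pos=(0,0), heading=0, pen down
FD 15: (0,0) -> (15,0) [heading=0, draw]
FD 3: (15,0) -> (18,0) [heading=0, draw]
FD 16: (18,0) -> (34,0) [heading=0, draw]
RT 30: heading 0 -> 330
FD 12: (34,0) -> (44.392,-6) [heading=330, draw]
FD 17: (44.392,-6) -> (59.115,-14.5) [heading=330, draw]
PD: pen down
RT 120: heading 330 -> 210
Final: pos=(59.115,-14.5), heading=210, 5 segment(s) drawn

Answer: 59.115 -14.5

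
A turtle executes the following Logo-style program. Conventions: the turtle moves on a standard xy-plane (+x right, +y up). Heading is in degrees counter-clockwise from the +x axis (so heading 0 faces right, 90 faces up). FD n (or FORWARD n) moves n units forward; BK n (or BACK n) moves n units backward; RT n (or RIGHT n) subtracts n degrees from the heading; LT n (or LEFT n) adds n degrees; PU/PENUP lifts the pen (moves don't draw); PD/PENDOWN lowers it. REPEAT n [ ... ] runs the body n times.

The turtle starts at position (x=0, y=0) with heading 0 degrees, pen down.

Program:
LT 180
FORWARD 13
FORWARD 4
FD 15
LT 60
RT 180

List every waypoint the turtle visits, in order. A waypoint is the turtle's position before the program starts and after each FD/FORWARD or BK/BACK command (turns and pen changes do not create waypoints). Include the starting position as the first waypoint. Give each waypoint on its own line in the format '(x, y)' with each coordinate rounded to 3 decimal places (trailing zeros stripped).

Answer: (0, 0)
(-13, 0)
(-17, 0)
(-32, 0)

Derivation:
Executing turtle program step by step:
Start: pos=(0,0), heading=0, pen down
LT 180: heading 0 -> 180
FD 13: (0,0) -> (-13,0) [heading=180, draw]
FD 4: (-13,0) -> (-17,0) [heading=180, draw]
FD 15: (-17,0) -> (-32,0) [heading=180, draw]
LT 60: heading 180 -> 240
RT 180: heading 240 -> 60
Final: pos=(-32,0), heading=60, 3 segment(s) drawn
Waypoints (4 total):
(0, 0)
(-13, 0)
(-17, 0)
(-32, 0)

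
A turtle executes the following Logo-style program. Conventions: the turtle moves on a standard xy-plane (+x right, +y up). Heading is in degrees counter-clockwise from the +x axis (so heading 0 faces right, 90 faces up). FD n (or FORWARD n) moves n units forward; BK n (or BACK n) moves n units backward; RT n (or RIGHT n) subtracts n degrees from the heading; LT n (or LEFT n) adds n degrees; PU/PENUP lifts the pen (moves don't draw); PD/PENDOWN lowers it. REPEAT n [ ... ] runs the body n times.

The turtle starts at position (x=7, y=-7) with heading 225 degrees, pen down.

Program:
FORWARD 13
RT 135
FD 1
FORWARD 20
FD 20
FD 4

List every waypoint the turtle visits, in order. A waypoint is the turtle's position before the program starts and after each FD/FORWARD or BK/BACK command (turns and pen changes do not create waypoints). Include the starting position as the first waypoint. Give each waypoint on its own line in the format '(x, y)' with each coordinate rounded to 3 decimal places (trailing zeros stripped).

Executing turtle program step by step:
Start: pos=(7,-7), heading=225, pen down
FD 13: (7,-7) -> (-2.192,-16.192) [heading=225, draw]
RT 135: heading 225 -> 90
FD 1: (-2.192,-16.192) -> (-2.192,-15.192) [heading=90, draw]
FD 20: (-2.192,-15.192) -> (-2.192,4.808) [heading=90, draw]
FD 20: (-2.192,4.808) -> (-2.192,24.808) [heading=90, draw]
FD 4: (-2.192,24.808) -> (-2.192,28.808) [heading=90, draw]
Final: pos=(-2.192,28.808), heading=90, 5 segment(s) drawn
Waypoints (6 total):
(7, -7)
(-2.192, -16.192)
(-2.192, -15.192)
(-2.192, 4.808)
(-2.192, 24.808)
(-2.192, 28.808)

Answer: (7, -7)
(-2.192, -16.192)
(-2.192, -15.192)
(-2.192, 4.808)
(-2.192, 24.808)
(-2.192, 28.808)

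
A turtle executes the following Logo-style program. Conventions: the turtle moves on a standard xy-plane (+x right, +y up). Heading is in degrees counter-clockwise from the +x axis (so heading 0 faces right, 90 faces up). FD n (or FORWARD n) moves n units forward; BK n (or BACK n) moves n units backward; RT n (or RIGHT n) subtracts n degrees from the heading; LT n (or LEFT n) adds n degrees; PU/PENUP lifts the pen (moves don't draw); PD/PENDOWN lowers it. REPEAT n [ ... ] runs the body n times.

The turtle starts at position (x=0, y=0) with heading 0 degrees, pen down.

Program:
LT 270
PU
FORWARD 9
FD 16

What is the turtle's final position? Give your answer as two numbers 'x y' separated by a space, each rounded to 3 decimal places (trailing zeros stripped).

Answer: 0 -25

Derivation:
Executing turtle program step by step:
Start: pos=(0,0), heading=0, pen down
LT 270: heading 0 -> 270
PU: pen up
FD 9: (0,0) -> (0,-9) [heading=270, move]
FD 16: (0,-9) -> (0,-25) [heading=270, move]
Final: pos=(0,-25), heading=270, 0 segment(s) drawn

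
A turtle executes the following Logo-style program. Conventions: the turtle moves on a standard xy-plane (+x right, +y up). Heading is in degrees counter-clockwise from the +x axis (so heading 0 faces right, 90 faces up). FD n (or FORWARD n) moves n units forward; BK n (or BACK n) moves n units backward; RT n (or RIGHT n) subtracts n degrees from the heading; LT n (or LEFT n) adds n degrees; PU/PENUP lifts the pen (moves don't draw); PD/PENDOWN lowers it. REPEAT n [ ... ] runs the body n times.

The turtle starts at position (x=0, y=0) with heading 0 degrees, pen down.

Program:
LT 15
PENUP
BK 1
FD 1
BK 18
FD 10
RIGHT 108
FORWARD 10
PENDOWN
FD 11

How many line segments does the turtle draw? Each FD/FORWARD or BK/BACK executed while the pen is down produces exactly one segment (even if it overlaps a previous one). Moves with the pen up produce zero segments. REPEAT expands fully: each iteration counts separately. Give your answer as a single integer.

Answer: 1

Derivation:
Executing turtle program step by step:
Start: pos=(0,0), heading=0, pen down
LT 15: heading 0 -> 15
PU: pen up
BK 1: (0,0) -> (-0.966,-0.259) [heading=15, move]
FD 1: (-0.966,-0.259) -> (0,0) [heading=15, move]
BK 18: (0,0) -> (-17.387,-4.659) [heading=15, move]
FD 10: (-17.387,-4.659) -> (-7.727,-2.071) [heading=15, move]
RT 108: heading 15 -> 267
FD 10: (-7.727,-2.071) -> (-8.251,-12.057) [heading=267, move]
PD: pen down
FD 11: (-8.251,-12.057) -> (-8.826,-23.042) [heading=267, draw]
Final: pos=(-8.826,-23.042), heading=267, 1 segment(s) drawn
Segments drawn: 1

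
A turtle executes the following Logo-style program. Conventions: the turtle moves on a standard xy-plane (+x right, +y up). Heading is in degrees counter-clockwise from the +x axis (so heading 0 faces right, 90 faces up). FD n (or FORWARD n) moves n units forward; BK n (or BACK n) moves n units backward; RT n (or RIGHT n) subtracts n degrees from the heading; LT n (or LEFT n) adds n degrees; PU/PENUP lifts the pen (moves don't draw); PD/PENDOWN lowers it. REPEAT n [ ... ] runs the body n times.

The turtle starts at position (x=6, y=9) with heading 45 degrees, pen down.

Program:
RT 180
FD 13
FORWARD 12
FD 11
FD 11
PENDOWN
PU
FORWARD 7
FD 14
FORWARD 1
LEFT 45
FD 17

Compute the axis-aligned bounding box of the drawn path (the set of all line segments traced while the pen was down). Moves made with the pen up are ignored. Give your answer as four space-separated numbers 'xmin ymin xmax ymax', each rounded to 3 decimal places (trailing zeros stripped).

Answer: -27.234 -24.234 6 9

Derivation:
Executing turtle program step by step:
Start: pos=(6,9), heading=45, pen down
RT 180: heading 45 -> 225
FD 13: (6,9) -> (-3.192,-0.192) [heading=225, draw]
FD 12: (-3.192,-0.192) -> (-11.678,-8.678) [heading=225, draw]
FD 11: (-11.678,-8.678) -> (-19.456,-16.456) [heading=225, draw]
FD 11: (-19.456,-16.456) -> (-27.234,-24.234) [heading=225, draw]
PD: pen down
PU: pen up
FD 7: (-27.234,-24.234) -> (-32.184,-29.184) [heading=225, move]
FD 14: (-32.184,-29.184) -> (-42.083,-39.083) [heading=225, move]
FD 1: (-42.083,-39.083) -> (-42.79,-39.79) [heading=225, move]
LT 45: heading 225 -> 270
FD 17: (-42.79,-39.79) -> (-42.79,-56.79) [heading=270, move]
Final: pos=(-42.79,-56.79), heading=270, 4 segment(s) drawn

Segment endpoints: x in {-27.234, -19.456, -11.678, -3.192, 6}, y in {-24.234, -16.456, -8.678, -0.192, 9}
xmin=-27.234, ymin=-24.234, xmax=6, ymax=9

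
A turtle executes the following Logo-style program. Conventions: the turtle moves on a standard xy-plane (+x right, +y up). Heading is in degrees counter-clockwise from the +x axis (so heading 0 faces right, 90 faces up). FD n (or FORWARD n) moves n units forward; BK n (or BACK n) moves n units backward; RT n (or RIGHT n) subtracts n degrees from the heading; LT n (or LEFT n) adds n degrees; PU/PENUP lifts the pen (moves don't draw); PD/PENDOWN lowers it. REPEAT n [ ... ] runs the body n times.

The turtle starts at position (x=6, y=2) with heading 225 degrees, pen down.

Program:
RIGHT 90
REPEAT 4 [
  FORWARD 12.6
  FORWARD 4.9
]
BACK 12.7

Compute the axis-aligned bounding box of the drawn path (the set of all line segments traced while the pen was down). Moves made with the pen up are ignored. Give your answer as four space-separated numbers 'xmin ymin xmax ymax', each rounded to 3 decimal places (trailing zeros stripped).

Executing turtle program step by step:
Start: pos=(6,2), heading=225, pen down
RT 90: heading 225 -> 135
REPEAT 4 [
  -- iteration 1/4 --
  FD 12.6: (6,2) -> (-2.91,10.91) [heading=135, draw]
  FD 4.9: (-2.91,10.91) -> (-6.374,14.374) [heading=135, draw]
  -- iteration 2/4 --
  FD 12.6: (-6.374,14.374) -> (-15.284,23.284) [heading=135, draw]
  FD 4.9: (-15.284,23.284) -> (-18.749,26.749) [heading=135, draw]
  -- iteration 3/4 --
  FD 12.6: (-18.749,26.749) -> (-27.658,35.658) [heading=135, draw]
  FD 4.9: (-27.658,35.658) -> (-31.123,39.123) [heading=135, draw]
  -- iteration 4/4 --
  FD 12.6: (-31.123,39.123) -> (-40.033,48.033) [heading=135, draw]
  FD 4.9: (-40.033,48.033) -> (-43.497,51.497) [heading=135, draw]
]
BK 12.7: (-43.497,51.497) -> (-34.517,42.517) [heading=135, draw]
Final: pos=(-34.517,42.517), heading=135, 9 segment(s) drawn

Segment endpoints: x in {-43.497, -40.033, -34.517, -31.123, -27.658, -18.749, -15.284, -6.374, -2.91, 6}, y in {2, 10.91, 14.374, 23.284, 26.749, 35.658, 39.123, 42.517, 48.033, 51.497}
xmin=-43.497, ymin=2, xmax=6, ymax=51.497

Answer: -43.497 2 6 51.497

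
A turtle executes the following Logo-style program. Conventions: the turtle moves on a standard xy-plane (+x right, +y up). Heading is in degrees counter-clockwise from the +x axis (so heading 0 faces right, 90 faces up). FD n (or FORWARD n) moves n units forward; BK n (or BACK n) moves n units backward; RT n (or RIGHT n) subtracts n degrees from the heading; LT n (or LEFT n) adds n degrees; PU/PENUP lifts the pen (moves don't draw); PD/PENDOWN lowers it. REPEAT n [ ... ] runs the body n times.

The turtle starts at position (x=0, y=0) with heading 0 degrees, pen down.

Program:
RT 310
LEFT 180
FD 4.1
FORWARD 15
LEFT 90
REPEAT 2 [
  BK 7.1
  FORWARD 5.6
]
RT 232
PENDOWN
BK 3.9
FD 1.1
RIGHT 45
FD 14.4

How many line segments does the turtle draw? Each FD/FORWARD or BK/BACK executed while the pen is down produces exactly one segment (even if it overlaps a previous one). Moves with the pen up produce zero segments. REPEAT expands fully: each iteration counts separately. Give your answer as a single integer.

Executing turtle program step by step:
Start: pos=(0,0), heading=0, pen down
RT 310: heading 0 -> 50
LT 180: heading 50 -> 230
FD 4.1: (0,0) -> (-2.635,-3.141) [heading=230, draw]
FD 15: (-2.635,-3.141) -> (-12.277,-14.631) [heading=230, draw]
LT 90: heading 230 -> 320
REPEAT 2 [
  -- iteration 1/2 --
  BK 7.1: (-12.277,-14.631) -> (-17.716,-10.068) [heading=320, draw]
  FD 5.6: (-17.716,-10.068) -> (-13.426,-13.667) [heading=320, draw]
  -- iteration 2/2 --
  BK 7.1: (-13.426,-13.667) -> (-18.865,-9.103) [heading=320, draw]
  FD 5.6: (-18.865,-9.103) -> (-14.575,-12.703) [heading=320, draw]
]
RT 232: heading 320 -> 88
PD: pen down
BK 3.9: (-14.575,-12.703) -> (-14.711,-16.601) [heading=88, draw]
FD 1.1: (-14.711,-16.601) -> (-14.673,-15.501) [heading=88, draw]
RT 45: heading 88 -> 43
FD 14.4: (-14.673,-15.501) -> (-4.142,-5.681) [heading=43, draw]
Final: pos=(-4.142,-5.681), heading=43, 9 segment(s) drawn
Segments drawn: 9

Answer: 9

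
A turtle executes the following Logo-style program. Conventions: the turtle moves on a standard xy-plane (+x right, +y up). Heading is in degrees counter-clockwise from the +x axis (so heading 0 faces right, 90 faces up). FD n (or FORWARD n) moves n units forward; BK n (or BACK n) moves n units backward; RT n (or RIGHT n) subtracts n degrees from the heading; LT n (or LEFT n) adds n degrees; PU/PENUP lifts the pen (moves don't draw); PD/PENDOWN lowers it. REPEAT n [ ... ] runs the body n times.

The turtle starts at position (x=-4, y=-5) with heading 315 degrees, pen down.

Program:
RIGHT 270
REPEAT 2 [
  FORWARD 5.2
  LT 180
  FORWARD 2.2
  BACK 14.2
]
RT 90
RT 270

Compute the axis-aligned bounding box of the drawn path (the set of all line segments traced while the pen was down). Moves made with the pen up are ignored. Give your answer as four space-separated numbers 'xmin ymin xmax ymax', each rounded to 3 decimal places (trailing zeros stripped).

Answer: -4 -5 8.162 7.162

Derivation:
Executing turtle program step by step:
Start: pos=(-4,-5), heading=315, pen down
RT 270: heading 315 -> 45
REPEAT 2 [
  -- iteration 1/2 --
  FD 5.2: (-4,-5) -> (-0.323,-1.323) [heading=45, draw]
  LT 180: heading 45 -> 225
  FD 2.2: (-0.323,-1.323) -> (-1.879,-2.879) [heading=225, draw]
  BK 14.2: (-1.879,-2.879) -> (8.162,7.162) [heading=225, draw]
  -- iteration 2/2 --
  FD 5.2: (8.162,7.162) -> (4.485,3.485) [heading=225, draw]
  LT 180: heading 225 -> 45
  FD 2.2: (4.485,3.485) -> (6.041,5.041) [heading=45, draw]
  BK 14.2: (6.041,5.041) -> (-4,-5) [heading=45, draw]
]
RT 90: heading 45 -> 315
RT 270: heading 315 -> 45
Final: pos=(-4,-5), heading=45, 6 segment(s) drawn

Segment endpoints: x in {-4, -4, -1.879, -0.323, 4.485, 6.041, 8.162}, y in {-5, -5, -2.879, -1.323, 3.485, 5.041, 7.162}
xmin=-4, ymin=-5, xmax=8.162, ymax=7.162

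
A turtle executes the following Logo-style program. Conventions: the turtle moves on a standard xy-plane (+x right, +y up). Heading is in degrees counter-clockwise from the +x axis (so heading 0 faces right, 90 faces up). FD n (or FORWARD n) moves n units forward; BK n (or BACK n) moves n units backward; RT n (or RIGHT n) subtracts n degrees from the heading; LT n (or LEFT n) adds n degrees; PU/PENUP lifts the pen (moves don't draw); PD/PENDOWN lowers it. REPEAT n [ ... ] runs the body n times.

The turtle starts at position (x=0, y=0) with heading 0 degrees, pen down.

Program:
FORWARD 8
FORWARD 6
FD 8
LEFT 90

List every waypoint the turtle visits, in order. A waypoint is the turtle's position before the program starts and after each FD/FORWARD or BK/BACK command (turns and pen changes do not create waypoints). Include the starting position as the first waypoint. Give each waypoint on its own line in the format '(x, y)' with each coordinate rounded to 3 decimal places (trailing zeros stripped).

Answer: (0, 0)
(8, 0)
(14, 0)
(22, 0)

Derivation:
Executing turtle program step by step:
Start: pos=(0,0), heading=0, pen down
FD 8: (0,0) -> (8,0) [heading=0, draw]
FD 6: (8,0) -> (14,0) [heading=0, draw]
FD 8: (14,0) -> (22,0) [heading=0, draw]
LT 90: heading 0 -> 90
Final: pos=(22,0), heading=90, 3 segment(s) drawn
Waypoints (4 total):
(0, 0)
(8, 0)
(14, 0)
(22, 0)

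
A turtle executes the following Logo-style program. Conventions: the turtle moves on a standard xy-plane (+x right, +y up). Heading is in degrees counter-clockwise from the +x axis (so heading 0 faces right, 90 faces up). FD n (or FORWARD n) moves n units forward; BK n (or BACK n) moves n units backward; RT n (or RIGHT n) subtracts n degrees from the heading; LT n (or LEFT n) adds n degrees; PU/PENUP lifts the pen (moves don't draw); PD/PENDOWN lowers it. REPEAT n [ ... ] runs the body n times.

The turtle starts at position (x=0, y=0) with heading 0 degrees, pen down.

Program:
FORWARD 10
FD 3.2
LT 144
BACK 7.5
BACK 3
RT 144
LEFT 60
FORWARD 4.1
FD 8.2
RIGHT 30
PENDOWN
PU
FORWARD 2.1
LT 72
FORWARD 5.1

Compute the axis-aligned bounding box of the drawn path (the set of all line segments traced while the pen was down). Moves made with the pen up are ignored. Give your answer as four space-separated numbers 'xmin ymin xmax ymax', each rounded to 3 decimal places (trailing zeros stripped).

Executing turtle program step by step:
Start: pos=(0,0), heading=0, pen down
FD 10: (0,0) -> (10,0) [heading=0, draw]
FD 3.2: (10,0) -> (13.2,0) [heading=0, draw]
LT 144: heading 0 -> 144
BK 7.5: (13.2,0) -> (19.268,-4.408) [heading=144, draw]
BK 3: (19.268,-4.408) -> (21.695,-6.172) [heading=144, draw]
RT 144: heading 144 -> 0
LT 60: heading 0 -> 60
FD 4.1: (21.695,-6.172) -> (23.745,-2.621) [heading=60, draw]
FD 8.2: (23.745,-2.621) -> (27.845,4.48) [heading=60, draw]
RT 30: heading 60 -> 30
PD: pen down
PU: pen up
FD 2.1: (27.845,4.48) -> (29.663,5.53) [heading=30, move]
LT 72: heading 30 -> 102
FD 5.1: (29.663,5.53) -> (28.603,10.519) [heading=102, move]
Final: pos=(28.603,10.519), heading=102, 6 segment(s) drawn

Segment endpoints: x in {0, 10, 13.2, 19.268, 21.695, 23.745, 27.845}, y in {-6.172, -4.408, -2.621, 0, 4.48}
xmin=0, ymin=-6.172, xmax=27.845, ymax=4.48

Answer: 0 -6.172 27.845 4.48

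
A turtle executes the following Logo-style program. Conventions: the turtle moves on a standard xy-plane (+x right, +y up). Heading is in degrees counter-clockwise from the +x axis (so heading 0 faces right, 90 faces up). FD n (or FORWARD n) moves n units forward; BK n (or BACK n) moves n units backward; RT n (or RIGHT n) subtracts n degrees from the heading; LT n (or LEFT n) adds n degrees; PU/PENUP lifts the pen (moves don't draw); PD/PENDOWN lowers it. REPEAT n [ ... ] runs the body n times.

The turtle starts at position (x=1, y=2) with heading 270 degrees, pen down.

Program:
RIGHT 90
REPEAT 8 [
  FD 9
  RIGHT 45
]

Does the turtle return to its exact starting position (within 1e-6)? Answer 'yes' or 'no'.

Executing turtle program step by step:
Start: pos=(1,2), heading=270, pen down
RT 90: heading 270 -> 180
REPEAT 8 [
  -- iteration 1/8 --
  FD 9: (1,2) -> (-8,2) [heading=180, draw]
  RT 45: heading 180 -> 135
  -- iteration 2/8 --
  FD 9: (-8,2) -> (-14.364,8.364) [heading=135, draw]
  RT 45: heading 135 -> 90
  -- iteration 3/8 --
  FD 9: (-14.364,8.364) -> (-14.364,17.364) [heading=90, draw]
  RT 45: heading 90 -> 45
  -- iteration 4/8 --
  FD 9: (-14.364,17.364) -> (-8,23.728) [heading=45, draw]
  RT 45: heading 45 -> 0
  -- iteration 5/8 --
  FD 9: (-8,23.728) -> (1,23.728) [heading=0, draw]
  RT 45: heading 0 -> 315
  -- iteration 6/8 --
  FD 9: (1,23.728) -> (7.364,17.364) [heading=315, draw]
  RT 45: heading 315 -> 270
  -- iteration 7/8 --
  FD 9: (7.364,17.364) -> (7.364,8.364) [heading=270, draw]
  RT 45: heading 270 -> 225
  -- iteration 8/8 --
  FD 9: (7.364,8.364) -> (1,2) [heading=225, draw]
  RT 45: heading 225 -> 180
]
Final: pos=(1,2), heading=180, 8 segment(s) drawn

Start position: (1, 2)
Final position: (1, 2)
Distance = 0; < 1e-6 -> CLOSED

Answer: yes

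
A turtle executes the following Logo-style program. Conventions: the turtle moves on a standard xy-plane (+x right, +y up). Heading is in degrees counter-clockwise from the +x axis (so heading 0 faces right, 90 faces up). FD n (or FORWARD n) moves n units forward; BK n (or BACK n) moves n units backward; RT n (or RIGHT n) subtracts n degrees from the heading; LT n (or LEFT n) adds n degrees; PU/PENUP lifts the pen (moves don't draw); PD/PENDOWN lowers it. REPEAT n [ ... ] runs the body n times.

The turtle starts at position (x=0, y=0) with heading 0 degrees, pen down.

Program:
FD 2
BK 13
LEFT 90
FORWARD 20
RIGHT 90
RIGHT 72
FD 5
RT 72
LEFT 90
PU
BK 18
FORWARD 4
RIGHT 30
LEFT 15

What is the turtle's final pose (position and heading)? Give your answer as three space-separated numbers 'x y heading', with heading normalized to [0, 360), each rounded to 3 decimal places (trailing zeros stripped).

Answer: -17.684 26.571 291

Derivation:
Executing turtle program step by step:
Start: pos=(0,0), heading=0, pen down
FD 2: (0,0) -> (2,0) [heading=0, draw]
BK 13: (2,0) -> (-11,0) [heading=0, draw]
LT 90: heading 0 -> 90
FD 20: (-11,0) -> (-11,20) [heading=90, draw]
RT 90: heading 90 -> 0
RT 72: heading 0 -> 288
FD 5: (-11,20) -> (-9.455,15.245) [heading=288, draw]
RT 72: heading 288 -> 216
LT 90: heading 216 -> 306
PU: pen up
BK 18: (-9.455,15.245) -> (-20.035,29.807) [heading=306, move]
FD 4: (-20.035,29.807) -> (-17.684,26.571) [heading=306, move]
RT 30: heading 306 -> 276
LT 15: heading 276 -> 291
Final: pos=(-17.684,26.571), heading=291, 4 segment(s) drawn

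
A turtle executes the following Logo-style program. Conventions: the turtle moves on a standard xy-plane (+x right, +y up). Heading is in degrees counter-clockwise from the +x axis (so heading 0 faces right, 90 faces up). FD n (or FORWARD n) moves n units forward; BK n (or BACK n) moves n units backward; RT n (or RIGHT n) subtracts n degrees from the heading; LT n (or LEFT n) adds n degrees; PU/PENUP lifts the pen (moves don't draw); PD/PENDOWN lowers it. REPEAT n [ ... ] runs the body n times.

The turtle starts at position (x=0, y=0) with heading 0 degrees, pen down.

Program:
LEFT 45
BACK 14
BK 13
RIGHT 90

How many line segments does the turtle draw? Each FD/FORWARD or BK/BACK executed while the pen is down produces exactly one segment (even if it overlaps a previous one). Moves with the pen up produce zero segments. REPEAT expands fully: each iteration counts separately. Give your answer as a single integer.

Executing turtle program step by step:
Start: pos=(0,0), heading=0, pen down
LT 45: heading 0 -> 45
BK 14: (0,0) -> (-9.899,-9.899) [heading=45, draw]
BK 13: (-9.899,-9.899) -> (-19.092,-19.092) [heading=45, draw]
RT 90: heading 45 -> 315
Final: pos=(-19.092,-19.092), heading=315, 2 segment(s) drawn
Segments drawn: 2

Answer: 2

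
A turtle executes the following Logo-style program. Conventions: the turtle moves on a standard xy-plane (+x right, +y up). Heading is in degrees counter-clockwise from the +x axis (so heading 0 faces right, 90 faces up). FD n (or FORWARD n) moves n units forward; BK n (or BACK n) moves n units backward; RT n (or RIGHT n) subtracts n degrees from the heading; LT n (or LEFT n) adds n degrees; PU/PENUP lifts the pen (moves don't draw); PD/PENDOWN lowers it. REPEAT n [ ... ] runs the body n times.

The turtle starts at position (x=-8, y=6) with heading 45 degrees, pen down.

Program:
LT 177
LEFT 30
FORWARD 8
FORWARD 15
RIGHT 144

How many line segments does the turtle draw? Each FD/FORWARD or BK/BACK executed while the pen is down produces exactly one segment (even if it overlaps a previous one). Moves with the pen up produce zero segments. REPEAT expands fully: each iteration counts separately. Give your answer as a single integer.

Answer: 2

Derivation:
Executing turtle program step by step:
Start: pos=(-8,6), heading=45, pen down
LT 177: heading 45 -> 222
LT 30: heading 222 -> 252
FD 8: (-8,6) -> (-10.472,-1.608) [heading=252, draw]
FD 15: (-10.472,-1.608) -> (-15.107,-15.874) [heading=252, draw]
RT 144: heading 252 -> 108
Final: pos=(-15.107,-15.874), heading=108, 2 segment(s) drawn
Segments drawn: 2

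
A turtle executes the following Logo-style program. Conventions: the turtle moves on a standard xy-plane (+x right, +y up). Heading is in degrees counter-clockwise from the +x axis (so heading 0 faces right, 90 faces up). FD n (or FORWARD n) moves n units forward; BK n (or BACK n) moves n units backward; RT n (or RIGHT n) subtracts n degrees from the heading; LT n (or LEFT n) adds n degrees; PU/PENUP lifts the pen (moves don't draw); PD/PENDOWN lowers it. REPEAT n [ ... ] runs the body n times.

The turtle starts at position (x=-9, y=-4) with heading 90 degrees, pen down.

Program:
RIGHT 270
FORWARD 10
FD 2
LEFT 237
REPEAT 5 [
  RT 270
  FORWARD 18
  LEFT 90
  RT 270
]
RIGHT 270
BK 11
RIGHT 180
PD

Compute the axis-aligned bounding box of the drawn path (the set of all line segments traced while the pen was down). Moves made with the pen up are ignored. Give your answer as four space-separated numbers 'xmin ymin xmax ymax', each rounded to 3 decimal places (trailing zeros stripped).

Executing turtle program step by step:
Start: pos=(-9,-4), heading=90, pen down
RT 270: heading 90 -> 180
FD 10: (-9,-4) -> (-19,-4) [heading=180, draw]
FD 2: (-19,-4) -> (-21,-4) [heading=180, draw]
LT 237: heading 180 -> 57
REPEAT 5 [
  -- iteration 1/5 --
  RT 270: heading 57 -> 147
  FD 18: (-21,-4) -> (-36.096,5.804) [heading=147, draw]
  LT 90: heading 147 -> 237
  RT 270: heading 237 -> 327
  -- iteration 2/5 --
  RT 270: heading 327 -> 57
  FD 18: (-36.096,5.804) -> (-26.293,20.9) [heading=57, draw]
  LT 90: heading 57 -> 147
  RT 270: heading 147 -> 237
  -- iteration 3/5 --
  RT 270: heading 237 -> 327
  FD 18: (-26.293,20.9) -> (-11.196,11.096) [heading=327, draw]
  LT 90: heading 327 -> 57
  RT 270: heading 57 -> 147
  -- iteration 4/5 --
  RT 270: heading 147 -> 237
  FD 18: (-11.196,11.096) -> (-21,-4) [heading=237, draw]
  LT 90: heading 237 -> 327
  RT 270: heading 327 -> 57
  -- iteration 5/5 --
  RT 270: heading 57 -> 147
  FD 18: (-21,-4) -> (-36.096,5.804) [heading=147, draw]
  LT 90: heading 147 -> 237
  RT 270: heading 237 -> 327
]
RT 270: heading 327 -> 57
BK 11: (-36.096,5.804) -> (-42.087,-3.422) [heading=57, draw]
RT 180: heading 57 -> 237
PD: pen down
Final: pos=(-42.087,-3.422), heading=237, 8 segment(s) drawn

Segment endpoints: x in {-42.087, -36.096, -36.096, -26.293, -21, -21, -19, -11.196, -9}, y in {-4, -4, -4, -3.422, 5.804, 5.804, 11.096, 20.9}
xmin=-42.087, ymin=-4, xmax=-9, ymax=20.9

Answer: -42.087 -4 -9 20.9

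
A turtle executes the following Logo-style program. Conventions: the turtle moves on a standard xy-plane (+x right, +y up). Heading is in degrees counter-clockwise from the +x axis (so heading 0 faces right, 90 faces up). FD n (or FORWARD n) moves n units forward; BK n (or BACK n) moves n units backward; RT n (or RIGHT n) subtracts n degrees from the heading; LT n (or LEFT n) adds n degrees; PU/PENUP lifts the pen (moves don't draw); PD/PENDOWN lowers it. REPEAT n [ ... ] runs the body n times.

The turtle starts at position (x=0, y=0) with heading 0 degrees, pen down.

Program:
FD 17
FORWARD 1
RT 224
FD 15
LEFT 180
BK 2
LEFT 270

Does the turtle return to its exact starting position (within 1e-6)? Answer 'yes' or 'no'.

Executing turtle program step by step:
Start: pos=(0,0), heading=0, pen down
FD 17: (0,0) -> (17,0) [heading=0, draw]
FD 1: (17,0) -> (18,0) [heading=0, draw]
RT 224: heading 0 -> 136
FD 15: (18,0) -> (7.21,10.42) [heading=136, draw]
LT 180: heading 136 -> 316
BK 2: (7.21,10.42) -> (5.771,11.809) [heading=316, draw]
LT 270: heading 316 -> 226
Final: pos=(5.771,11.809), heading=226, 4 segment(s) drawn

Start position: (0, 0)
Final position: (5.771, 11.809)
Distance = 13.144; >= 1e-6 -> NOT closed

Answer: no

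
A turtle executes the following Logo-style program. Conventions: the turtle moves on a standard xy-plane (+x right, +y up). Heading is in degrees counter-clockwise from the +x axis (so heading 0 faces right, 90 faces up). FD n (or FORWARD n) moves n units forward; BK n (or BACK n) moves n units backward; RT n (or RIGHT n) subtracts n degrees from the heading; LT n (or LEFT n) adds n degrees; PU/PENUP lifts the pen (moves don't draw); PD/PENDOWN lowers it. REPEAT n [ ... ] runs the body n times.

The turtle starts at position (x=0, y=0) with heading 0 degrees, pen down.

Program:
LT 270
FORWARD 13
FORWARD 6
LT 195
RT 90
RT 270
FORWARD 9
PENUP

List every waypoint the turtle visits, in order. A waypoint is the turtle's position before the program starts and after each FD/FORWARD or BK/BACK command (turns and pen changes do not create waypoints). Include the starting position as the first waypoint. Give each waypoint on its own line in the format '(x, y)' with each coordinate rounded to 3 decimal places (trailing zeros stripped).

Executing turtle program step by step:
Start: pos=(0,0), heading=0, pen down
LT 270: heading 0 -> 270
FD 13: (0,0) -> (0,-13) [heading=270, draw]
FD 6: (0,-13) -> (0,-19) [heading=270, draw]
LT 195: heading 270 -> 105
RT 90: heading 105 -> 15
RT 270: heading 15 -> 105
FD 9: (0,-19) -> (-2.329,-10.307) [heading=105, draw]
PU: pen up
Final: pos=(-2.329,-10.307), heading=105, 3 segment(s) drawn
Waypoints (4 total):
(0, 0)
(0, -13)
(0, -19)
(-2.329, -10.307)

Answer: (0, 0)
(0, -13)
(0, -19)
(-2.329, -10.307)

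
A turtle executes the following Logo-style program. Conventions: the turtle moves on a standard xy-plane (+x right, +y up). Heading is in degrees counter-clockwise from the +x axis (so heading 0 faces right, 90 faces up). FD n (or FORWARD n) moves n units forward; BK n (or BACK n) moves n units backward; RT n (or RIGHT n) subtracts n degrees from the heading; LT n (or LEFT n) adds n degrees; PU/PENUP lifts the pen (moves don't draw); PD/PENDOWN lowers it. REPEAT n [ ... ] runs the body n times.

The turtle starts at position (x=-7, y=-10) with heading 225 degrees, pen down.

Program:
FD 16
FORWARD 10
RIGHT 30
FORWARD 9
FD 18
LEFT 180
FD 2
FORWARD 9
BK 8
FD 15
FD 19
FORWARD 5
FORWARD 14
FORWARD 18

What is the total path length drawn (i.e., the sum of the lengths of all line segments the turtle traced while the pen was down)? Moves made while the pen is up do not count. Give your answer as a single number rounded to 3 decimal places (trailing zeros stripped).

Answer: 143

Derivation:
Executing turtle program step by step:
Start: pos=(-7,-10), heading=225, pen down
FD 16: (-7,-10) -> (-18.314,-21.314) [heading=225, draw]
FD 10: (-18.314,-21.314) -> (-25.385,-28.385) [heading=225, draw]
RT 30: heading 225 -> 195
FD 9: (-25.385,-28.385) -> (-34.078,-30.714) [heading=195, draw]
FD 18: (-34.078,-30.714) -> (-51.465,-35.373) [heading=195, draw]
LT 180: heading 195 -> 15
FD 2: (-51.465,-35.373) -> (-49.533,-34.855) [heading=15, draw]
FD 9: (-49.533,-34.855) -> (-40.84,-32.526) [heading=15, draw]
BK 8: (-40.84,-32.526) -> (-48.567,-34.596) [heading=15, draw]
FD 15: (-48.567,-34.596) -> (-34.078,-30.714) [heading=15, draw]
FD 19: (-34.078,-30.714) -> (-15.726,-25.797) [heading=15, draw]
FD 5: (-15.726,-25.797) -> (-10.896,-24.502) [heading=15, draw]
FD 14: (-10.896,-24.502) -> (2.627,-20.879) [heading=15, draw]
FD 18: (2.627,-20.879) -> (20.014,-16.22) [heading=15, draw]
Final: pos=(20.014,-16.22), heading=15, 12 segment(s) drawn

Segment lengths:
  seg 1: (-7,-10) -> (-18.314,-21.314), length = 16
  seg 2: (-18.314,-21.314) -> (-25.385,-28.385), length = 10
  seg 3: (-25.385,-28.385) -> (-34.078,-30.714), length = 9
  seg 4: (-34.078,-30.714) -> (-51.465,-35.373), length = 18
  seg 5: (-51.465,-35.373) -> (-49.533,-34.855), length = 2
  seg 6: (-49.533,-34.855) -> (-40.84,-32.526), length = 9
  seg 7: (-40.84,-32.526) -> (-48.567,-34.596), length = 8
  seg 8: (-48.567,-34.596) -> (-34.078,-30.714), length = 15
  seg 9: (-34.078,-30.714) -> (-15.726,-25.797), length = 19
  seg 10: (-15.726,-25.797) -> (-10.896,-24.502), length = 5
  seg 11: (-10.896,-24.502) -> (2.627,-20.879), length = 14
  seg 12: (2.627,-20.879) -> (20.014,-16.22), length = 18
Total = 143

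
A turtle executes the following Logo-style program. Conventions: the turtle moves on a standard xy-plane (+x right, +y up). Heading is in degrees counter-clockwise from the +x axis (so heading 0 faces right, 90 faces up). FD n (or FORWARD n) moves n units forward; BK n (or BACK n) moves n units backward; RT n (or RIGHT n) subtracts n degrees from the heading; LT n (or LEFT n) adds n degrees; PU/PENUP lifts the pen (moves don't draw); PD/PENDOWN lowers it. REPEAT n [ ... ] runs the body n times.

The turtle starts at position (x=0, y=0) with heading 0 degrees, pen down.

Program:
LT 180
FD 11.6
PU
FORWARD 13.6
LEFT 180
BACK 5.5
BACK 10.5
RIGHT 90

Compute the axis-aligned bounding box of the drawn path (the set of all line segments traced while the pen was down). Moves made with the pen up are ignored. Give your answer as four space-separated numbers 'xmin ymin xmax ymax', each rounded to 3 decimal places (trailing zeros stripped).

Answer: -11.6 0 0 0

Derivation:
Executing turtle program step by step:
Start: pos=(0,0), heading=0, pen down
LT 180: heading 0 -> 180
FD 11.6: (0,0) -> (-11.6,0) [heading=180, draw]
PU: pen up
FD 13.6: (-11.6,0) -> (-25.2,0) [heading=180, move]
LT 180: heading 180 -> 0
BK 5.5: (-25.2,0) -> (-30.7,0) [heading=0, move]
BK 10.5: (-30.7,0) -> (-41.2,0) [heading=0, move]
RT 90: heading 0 -> 270
Final: pos=(-41.2,0), heading=270, 1 segment(s) drawn

Segment endpoints: x in {-11.6, 0}, y in {0, 0}
xmin=-11.6, ymin=0, xmax=0, ymax=0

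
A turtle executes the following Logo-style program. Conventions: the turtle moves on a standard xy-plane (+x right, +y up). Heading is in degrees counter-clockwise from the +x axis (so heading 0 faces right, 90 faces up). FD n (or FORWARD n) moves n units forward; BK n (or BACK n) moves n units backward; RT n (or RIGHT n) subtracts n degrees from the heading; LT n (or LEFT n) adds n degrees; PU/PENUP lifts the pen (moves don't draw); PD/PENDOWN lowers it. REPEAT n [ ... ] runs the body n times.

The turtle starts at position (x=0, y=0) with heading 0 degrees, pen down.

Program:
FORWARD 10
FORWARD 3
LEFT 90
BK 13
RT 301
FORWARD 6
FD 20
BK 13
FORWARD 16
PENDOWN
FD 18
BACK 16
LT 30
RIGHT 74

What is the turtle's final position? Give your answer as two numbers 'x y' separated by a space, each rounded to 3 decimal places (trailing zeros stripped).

Executing turtle program step by step:
Start: pos=(0,0), heading=0, pen down
FD 10: (0,0) -> (10,0) [heading=0, draw]
FD 3: (10,0) -> (13,0) [heading=0, draw]
LT 90: heading 0 -> 90
BK 13: (13,0) -> (13,-13) [heading=90, draw]
RT 301: heading 90 -> 149
FD 6: (13,-13) -> (7.857,-9.91) [heading=149, draw]
FD 20: (7.857,-9.91) -> (-9.286,0.391) [heading=149, draw]
BK 13: (-9.286,0.391) -> (1.857,-6.305) [heading=149, draw]
FD 16: (1.857,-6.305) -> (-11.858,1.936) [heading=149, draw]
PD: pen down
FD 18: (-11.858,1.936) -> (-27.287,11.207) [heading=149, draw]
BK 16: (-27.287,11.207) -> (-13.572,2.966) [heading=149, draw]
LT 30: heading 149 -> 179
RT 74: heading 179 -> 105
Final: pos=(-13.572,2.966), heading=105, 9 segment(s) drawn

Answer: -13.572 2.966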